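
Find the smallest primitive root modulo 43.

φ(43) = 43 − 1 = 42 = 2 · 3 · 7.
Test candidates g = 2, 3, … against the prime factors q ∈ {2, 3, 7} of φ(43): g is a generator iff g^(42/q) ≢ 1 for every such q.
g = 2: 2^21 ≡ 42; 2^14 ≡ 1 — hits 1, so not a primitive root.
g = 3: 3^21 ≡ 42; 3^14 ≡ 36; 3^6 ≡ 41 — none is 1, so 3 is a primitive root.
Hence the least primitive root of 43 is 3.

3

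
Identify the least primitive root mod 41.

6

φ(41) = 41 − 1 = 40 = 2^3 · 5.
g is a primitive root iff g^(40/q) ≢ 1 (mod 41) for each prime q ∈ {2, 5}.
g = 2: 2^20 ≡ 1 — hits 1, so not a primitive root.
g = 3: 3^20 ≡ 40; 3^8 ≡ 1 — hits 1, so not a primitive root.
g = 4: 4^20 ≡ 1 — hits 1, so not a primitive root.
g = 5: 5^20 ≡ 1 — hits 1, so not a primitive root.
g = 6: 6^20 ≡ 40; 6^8 ≡ 10 — none is 1, so 6 is a primitive root.
So 6 is the smallest generator of (Z/41Z)^×.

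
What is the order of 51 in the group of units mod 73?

By Lagrange's theorem, ord_73(51) divides φ(73) = 73 − 1 = 72 = 2^3 · 3^2.
Divisors of 72: 1, 2, 3, 4, 6, 8, 9, 12, 18, 24, 36, 72.
Compute 51^d (mod 73) for the divisors d until we hit 1:
51^1 ≡ 51 (mod 73)
51^2 ≡ 46 (mod 73)
51^3 ≡ 10 (mod 73)
51^4 ≡ 72 (mod 73)
51^6 ≡ 27 (mod 73)
51^8 ≡ 1 (mod 73) ✓
The smallest such exponent is 8, so the order of 51 is 8.

8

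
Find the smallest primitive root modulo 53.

2

φ(53) = 53 − 1 = 52 = 2^2 · 13.
Test candidates g = 2, 3, … against the prime factors q ∈ {2, 13} of φ(53): g is a generator iff g^(52/q) ≢ 1 for every such q.
g = 2: 2^26 ≡ 52; 2^4 ≡ 16 — none is 1, so 2 is a primitive root.
The smallest primitive root modulo 53 is 2.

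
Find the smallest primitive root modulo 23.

5

φ(23) = 23 − 1 = 22 = 2 · 11.
g is a primitive root iff g^(22/q) ≢ 1 (mod 23) for each prime q ∈ {2, 11}.
g = 2: 2^11 ≡ 1 — hits 1, so not a primitive root.
g = 3: 3^11 ≡ 1 — hits 1, so not a primitive root.
g = 4: 4^11 ≡ 1 — hits 1, so not a primitive root.
g = 5: 5^11 ≡ 22; 5^2 ≡ 2 — none is 1, so 5 is a primitive root.
The smallest primitive root modulo 23 is 5.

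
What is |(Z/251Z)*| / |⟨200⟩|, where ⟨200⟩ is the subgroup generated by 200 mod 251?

5

Since 200 ∈ (Z/251Z)^×, its order divides φ(251) = 251 − 1 = 250 = 2 · 5^3.
Divisors of 250: 1, 2, 5, 10, 25, 50, 125, 250.
Evaluate successive powers at the divisors of 250:
200^1 ≡ 200 (mod 251)
200^2 ≡ 91 (mod 251)
200^5 ≡ 102 (mod 251)
200^10 ≡ 113 (mod 251)
200^25 ≡ 250 (mod 251)
200^50 ≡ 1 (mod 251) ✓
The order of 200 is 50, so the subgroup it generates has 50 elements.
Index = |(Z/251Z)^×| / |⟨200⟩| = 250 / 50 = 5.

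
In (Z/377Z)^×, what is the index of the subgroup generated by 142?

12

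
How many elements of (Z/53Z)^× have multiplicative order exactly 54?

φ(53) = 53 − 1 = 52 = 2^2 · 13.
In a cyclic group of order 52, there are φ(d) elements of order d for each divisor d of 52, and zero for non-divisors.
Since 54 ∤ 52, the count is 0.

0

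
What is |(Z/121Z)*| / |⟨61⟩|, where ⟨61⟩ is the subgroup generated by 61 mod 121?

1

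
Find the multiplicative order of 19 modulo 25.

10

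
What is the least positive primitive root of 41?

6

φ(41) = 41 − 1 = 40 = 2^3 · 5.
g is a primitive root iff g^(40/q) ≢ 1 (mod 41) for each prime q ∈ {2, 5}.
g = 2: 2^20 ≡ 1 — hits 1, so not a primitive root.
g = 3: 3^20 ≡ 40; 3^8 ≡ 1 — hits 1, so not a primitive root.
g = 4: 4^20 ≡ 1 — hits 1, so not a primitive root.
g = 5: 5^20 ≡ 1 — hits 1, so not a primitive root.
g = 6: 6^20 ≡ 40; 6^8 ≡ 10 — none is 1, so 6 is a primitive root.
Hence the least primitive root of 41 is 6.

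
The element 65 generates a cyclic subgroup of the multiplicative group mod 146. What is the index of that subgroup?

12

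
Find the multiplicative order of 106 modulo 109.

ord(106) | φ(109) = 109 − 1 = 108 = 2^2 · 3^3.
Divisors of 108: 1, 2, 3, 4, 6, 9, 12, 18, 27, 36, 54, 108.
Evaluate successive powers at the divisors of 108:
106^1 ≡ 106 (mod 109)
106^2 ≡ 9 (mod 109)
106^3 ≡ 82 (mod 109)
106^4 ≡ 81 (mod 109)
106^6 ≡ 75 (mod 109)
106^9 ≡ 46 (mod 109)
106^12 ≡ 66 (mod 109)
106^18 ≡ 45 (mod 109)
106^27 ≡ 108 (mod 109)
106^36 ≡ 63 (mod 109)
106^54 ≡ 1 (mod 109) ✓
Hence ord(106) = 54.

54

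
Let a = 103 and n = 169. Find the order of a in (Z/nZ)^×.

Since 103 ∈ (Z/169Z)^×, its order divides φ(169) = φ(13^2) = 13·(13−1) = 156 = 2^2 · 3 · 13.
Divisors of 156: 1, 2, 3, 4, 6, 12, 13, 26, 39, 52, 78, 156.
Compute 103^d (mod 169) for the divisors d until we hit 1:
103^1 ≡ 103 (mod 169)
103^2 ≡ 131 (mod 169)
103^3 ≡ 142 (mod 169)
103^4 ≡ 92 (mod 169)
103^6 ≡ 53 (mod 169)
103^12 ≡ 105 (mod 169)
103^13 ≡ 168 (mod 169)
103^26 ≡ 1 (mod 169) ✓
Therefore the multiplicative order of 103 modulo 169 is 26.

26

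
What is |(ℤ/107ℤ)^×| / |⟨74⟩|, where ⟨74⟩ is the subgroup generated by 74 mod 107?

1

The order of 74 must divide φ(107) = 107 − 1 = 106 = 2 · 53.
Divisors of 106: 1, 2, 53, 106.
Test each divisor d:
74^1 ≡ 74
74^2 ≡ 19
74^53 ≡ 106
74^106 ≡ 1
So ord_107(74) = 106, hence |⟨74⟩| = 106.
[(Z/107Z)^× : ⟨74⟩] = 106/106 = 1.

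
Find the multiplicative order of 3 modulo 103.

34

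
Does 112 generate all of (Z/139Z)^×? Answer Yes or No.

No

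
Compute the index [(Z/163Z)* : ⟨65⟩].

By Lagrange's theorem, ord_163(65) divides φ(163) = 163 − 1 = 162 = 2 · 3^4.
Divisors of 162: 1, 2, 3, 6, 9, 18, 27, 54, 81, 162.
Compute 65^d (mod 163) for the divisors d until we hit 1:
65^1 ≡ 65 (mod 163)
65^2 ≡ 150 (mod 163)
65^3 ≡ 133 (mod 163)
65^6 ≡ 85 (mod 163)
65^9 ≡ 58 (mod 163)
65^18 ≡ 104 (mod 163)
65^27 ≡ 1 (mod 163) ✓
So ord_163(65) = 27, hence |⟨65⟩| = 27.
Index = |(Z/163Z)^×| / |⟨65⟩| = 162 / 27 = 6.

6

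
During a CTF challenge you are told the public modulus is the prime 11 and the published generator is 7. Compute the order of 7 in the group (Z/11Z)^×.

10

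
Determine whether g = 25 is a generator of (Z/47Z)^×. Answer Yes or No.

φ(47) = 47 − 1 = 46 = 2 · 23.
An element g generates (Z/47Z)^× iff g^(46/q) ≢ 1 (mod 47) for each prime q ∈ {2, 23}.
25^23 ≡ 1 (mod 47)  [q = 2: ≡ 1 ✗]
25^2 ≡ 14 (mod 47)  [q = 23: ≢ 1 ✓]
Since 25^23 ≡ 1, the order of 25 divides 23 < 46, so 25 is not a primitive root.

No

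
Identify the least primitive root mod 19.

2

φ(19) = 19 − 1 = 18 = 2 · 3^2.
g is a primitive root iff g^(18/q) ≢ 1 (mod 19) for each prime q ∈ {2, 3}.
g = 2: 2^9 ≡ 18; 2^6 ≡ 7 — none is 1, so 2 is a primitive root.
So 2 is the smallest generator of (Z/19Z)^×.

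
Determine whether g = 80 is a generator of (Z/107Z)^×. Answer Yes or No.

Yes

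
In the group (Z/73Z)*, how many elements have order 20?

0

φ(73) = 73 − 1 = 72 = 2^3 · 3^2.
In a cyclic group of order 72, there are φ(d) elements of order d for each divisor d of 72, and zero for non-divisors.
20 does not divide 72, so no element of (Z/73Z)^× has order 20.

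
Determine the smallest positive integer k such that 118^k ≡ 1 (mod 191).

Since 118 ∈ (Z/191Z)^×, its order divides φ(191) = 191 − 1 = 190 = 2 · 5 · 19.
Divisors of 190: 1, 2, 5, 10, 19, 38, 95, 190.
Evaluate successive powers at the divisors of 190:
118^1 ≡ 118 (mod 191)
118^2 ≡ 172 (mod 191)
118^5 ≡ 5 (mod 191)
118^10 ≡ 25 (mod 191)
118^19 ≡ 49 (mod 191)
118^38 ≡ 109 (mod 191)
118^95 ≡ 1 (mod 191) ✓
Therefore the multiplicative order of 118 modulo 191 is 95.

95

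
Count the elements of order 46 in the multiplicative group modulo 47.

φ(47) = 47 − 1 = 46 = 2 · 23.
(Z/47Z)^× is cyclic (|G| = 46); a cyclic group of order m has exactly φ(d) elements of each order d | m, and none otherwise.
46 = 2 · 23 divides 46, and φ(46) = 22.

22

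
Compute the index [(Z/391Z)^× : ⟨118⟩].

16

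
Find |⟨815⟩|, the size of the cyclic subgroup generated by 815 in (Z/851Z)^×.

22

Since 815 ∈ (Z/851Z)^×, its order divides φ(851) = φ(23·37) = (23−1)·(37−1) = 22·36 = 792 = 2^3 · 3^2 · 11.
Divisors of 792: 1, 2, 3, 4, 6, 8, 9, 11, 12, 18, 22, 24, 33, 36, 44, 66, 72, 88, 99, 132, 198, 264, 396, 792.
Test each divisor d:
815^1 ≡ 815
815^2 ≡ 445
815^3 ≡ 149
815^4 ≡ 593
815^6 ≡ 75
815^8 ≡ 186
815^9 ≡ 112
815^11 ≡ 482
815^12 ≡ 519
815^18 ≡ 630
815^22 ≡ 1
The smallest such exponent is 22, so the order of 815 is 22.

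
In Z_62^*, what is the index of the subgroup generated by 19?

2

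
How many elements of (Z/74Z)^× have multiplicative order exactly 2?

φ(74) = φ(2)·φ(37) = 1·36 = 36 = 2^2 · 3^2.
In a cyclic group of order 36, there are φ(d) elements of order d for each divisor d of 36, and zero for non-divisors.
2 | 36, and φ(2) = 2 − 1 = 1.

1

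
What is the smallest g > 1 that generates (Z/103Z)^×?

φ(103) = 103 − 1 = 102 = 2 · 3 · 17.
Test candidates g = 2, 3, … against the prime factors q ∈ {2, 3, 17} of φ(103): g is a generator iff g^(102/q) ≢ 1 for every such q.
g = 2: 2^51 ≡ 1 — hits 1, so not a primitive root.
g = 3: 3^51 ≡ 102; 3^34 ≡ 1 — hits 1, so not a primitive root.
g = 4: 4^51 ≡ 1 — hits 1, so not a primitive root.
g = 5: 5^51 ≡ 102; 5^34 ≡ 56; 5^6 ≡ 72 — none is 1, so 5 is a primitive root.
So 5 is the smallest generator of (Z/103Z)^×.

5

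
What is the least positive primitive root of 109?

6

φ(109) = 109 − 1 = 108 = 2^2 · 3^3.
Test candidates g = 2, 3, … against the prime factors q ∈ {2, 3} of φ(109): g is a generator iff g^(108/q) ≢ 1 for every such q.
g = 2: 2^54 ≡ 108; 2^36 ≡ 1 — hits 1, so not a primitive root.
g = 3: 3^54 ≡ 1 — hits 1, so not a primitive root.
g = 4: 4^54 ≡ 1 — hits 1, so not a primitive root.
g = 5: 5^54 ≡ 1 — hits 1, so not a primitive root.
g = 6: 6^54 ≡ 108; 6^36 ≡ 63 — none is 1, so 6 is a primitive root.
Hence the least primitive root of 109 is 6.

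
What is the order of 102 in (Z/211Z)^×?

Since 102 ∈ (Z/211Z)^×, its order divides φ(211) = 211 − 1 = 210 = 2 · 3 · 5 · 7.
Divisors of 210: 1, 2, 3, 5, 6, 7, 10, 14, 15, 21, 30, 35, 42, 70, 105, 210.
Compute 102^d (mod 211) for the divisors d until we hit 1:
102^1 ≡ 102
102^2 ≡ 65
102^3 ≡ 89
102^5 ≡ 88
102^6 ≡ 114
102^7 ≡ 23
102^10 ≡ 148
102^14 ≡ 107
102^15 ≡ 153
102^21 ≡ 140
102^30 ≡ 199
102^35 ≡ 210
102^42 ≡ 188
102^70 ≡ 1
Therefore the multiplicative order of 102 modulo 211 is 70.

70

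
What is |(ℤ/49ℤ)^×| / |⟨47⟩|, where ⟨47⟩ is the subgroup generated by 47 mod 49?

ord(47) | φ(49) = φ(7^2) = 7·(7−1) = 42 = 2 · 3 · 7.
Divisors of 42: 1, 2, 3, 6, 7, 14, 21, 42.
Evaluate successive powers at the divisors of 42:
47^1 ≡ 47 (mod 49)
47^2 ≡ 4 (mod 49)
47^3 ≡ 41 (mod 49)
47^6 ≡ 15 (mod 49)
47^7 ≡ 19 (mod 49)
47^14 ≡ 18 (mod 49)
47^21 ≡ 48 (mod 49)
47^42 ≡ 1 (mod 49) ✓
Thus |⟨47⟩| = ord(47) = 42.
Index = |(Z/49Z)^×| / |⟨47⟩| = 42 / 42 = 1.

1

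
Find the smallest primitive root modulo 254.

φ(254) = φ(2)·φ(127) = 1·126 = 126 = 2 · 3^2 · 7.
Test candidates g = 2, 3, … against the prime factors q ∈ {2, 3, 7} of φ(254): g is a generator iff g^(126/q) ≢ 1 for every such q.
g = 2: gcd(2, 254) = 2 > 1, not a unit — skip.
g = 3: 3^63 ≡ 253; 3^42 ≡ 107; 3^18 ≡ 131 — none is 1, so 3 is a primitive root.
So 3 is the smallest generator of (Z/254Z)^×.

3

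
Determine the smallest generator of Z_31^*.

φ(31) = 31 − 1 = 30 = 2 · 3 · 5.
Test candidates g = 2, 3, … against the prime factors q ∈ {2, 3, 5} of φ(31): g is a generator iff g^(30/q) ≢ 1 for every such q.
g = 2: 2^15 ≡ 1 — hits 1, so not a primitive root.
g = 3: 3^15 ≡ 30; 3^10 ≡ 25; 3^6 ≡ 16 — none is 1, so 3 is a primitive root.
Hence the least primitive root of 31 is 3.

3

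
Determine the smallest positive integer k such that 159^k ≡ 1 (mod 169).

39

ord(159) | φ(169) = φ(13^2) = 13·(13−1) = 156 = 2^2 · 3 · 13.
Divisors of 156: 1, 2, 3, 4, 6, 12, 13, 26, 39, 52, 78, 156.
Test each divisor d:
159^1 ≡ 159 (mod 169)
159^2 ≡ 100 (mod 169)
159^3 ≡ 14 (mod 169)
159^4 ≡ 29 (mod 169)
159^6 ≡ 27 (mod 169)
159^12 ≡ 53 (mod 169)
159^13 ≡ 146 (mod 169)
159^26 ≡ 22 (mod 169)
159^39 ≡ 1 (mod 169) ✓
The smallest such exponent is 39, so the order of 159 is 39.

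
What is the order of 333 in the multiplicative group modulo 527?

80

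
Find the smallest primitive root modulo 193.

5

φ(193) = 193 − 1 = 192 = 2^6 · 3.
g is a primitive root iff g^(192/q) ≢ 1 (mod 193) for each prime q ∈ {2, 3}.
g = 2: 2^96 ≡ 1 — hits 1, so not a primitive root.
g = 3: 3^96 ≡ 1 — hits 1, so not a primitive root.
g = 4: 4^96 ≡ 1 — hits 1, so not a primitive root.
g = 5: 5^96 ≡ 192; 5^64 ≡ 84 — none is 1, so 5 is a primitive root.
Hence the least primitive root of 193 is 5.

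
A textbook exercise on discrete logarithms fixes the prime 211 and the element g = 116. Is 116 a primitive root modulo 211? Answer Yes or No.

Yes

φ(211) = 211 − 1 = 210 = 2 · 3 · 5 · 7.
An element g generates (Z/211Z)^× iff g^(210/q) ≢ 1 (mod 211) for each prime q ∈ {2, 3, 5, 7}.
116^105 ≡ 210 (mod 211)  [q = 2: ≢ 1 ✓]
116^70 ≡ 196 (mod 211)  [q = 3: ≢ 1 ✓]
116^42 ≡ 107 (mod 211)  [q = 5: ≢ 1 ✓]
116^30 ≡ 58 (mod 211)  [q = 7: ≢ 1 ✓]
All checks pass, so 116 has order 210 and is a primitive root modulo 211.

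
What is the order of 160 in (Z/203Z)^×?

28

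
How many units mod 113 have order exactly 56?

24

φ(113) = 113 − 1 = 112 = 2^4 · 7.
Since (Z/113Z)^× is cyclic of order 112, the number of elements of order d is φ(d) when d | 112 and 0 otherwise.
56 = 2^3 · 7 divides 112, and φ(56) = 24.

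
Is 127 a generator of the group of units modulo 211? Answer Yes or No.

φ(211) = 211 − 1 = 210 = 2 · 3 · 5 · 7.
It suffices to check that the order of 127 is not a proper divisor of 210: compute 127^(210/q) for q ∈ {2, 3, 5, 7}.
127^105 ≡ 210 (mod 211)  [q = 2: ≢ 1 ✓]
127^70 ≡ 196 (mod 211)  [q = 3: ≢ 1 ✓]
127^42 ≡ 71 (mod 211)  [q = 5: ≢ 1 ✓]
127^30 ≡ 123 (mod 211)  [q = 7: ≢ 1 ✓]
Every test exponent gives a nontrivial residue, hence 127 generates the full group.

Yes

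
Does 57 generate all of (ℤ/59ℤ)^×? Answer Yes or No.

No

φ(59) = 59 − 1 = 58 = 2 · 29.
Test 57^(58/q) mod 59 for each prime factor q of 58:
57^29 ≡ 1 (mod 59)  [q = 2: ≡ 1 ✗]
57^2 ≡ 4 (mod 59)  [q = 29: ≢ 1 ✓]
The check at q = 2 fails, so 57 generates a proper subgroup.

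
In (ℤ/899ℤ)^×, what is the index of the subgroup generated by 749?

Since 749 ∈ (Z/899Z)^×, its order divides φ(899) = φ(29·31) = (29−1)·(31−1) = 28·30 = 840 = 2^3 · 3 · 5 · 7.
Divisors of 840: 1, 2, 3, 4, 5, 6, 7, 8, 10, 12, 14, 15, 20, 21, 24, 28, 30, 35, 40, 42, 56, 60, 70, 84, 105, 120, 140, 168, 210, 280, 420, 840.
Check 749^d mod 899 for each divisor in increasing order:
749^1 ≡ 749 (mod 899)
749^2 ≡ 25 (mod 899)
749^3 ≡ 745 (mod 899)
749^4 ≡ 625 (mod 899)
749^5 ≡ 645 (mod 899)
749^6 ≡ 342 (mod 899)
749^7 ≡ 842 (mod 899)
749^8 ≡ 459 (mod 899)
749^10 ≡ 687 (mod 899)
749^12 ≡ 94 (mod 899)
749^14 ≡ 552 (mod 899)
749^15 ≡ 807 (mod 899)
749^20 ≡ 893 (mod 899)
749^21 ≡ 1 (mod 899) ✓
The order of 749 is 21, so the subgroup it generates has 21 elements.
[(Z/899Z)^× : ⟨749⟩] = 840/21 = 40.

40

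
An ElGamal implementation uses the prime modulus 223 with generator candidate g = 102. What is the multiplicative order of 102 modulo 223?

Since 102 ∈ (Z/223Z)^×, its order divides φ(223) = 223 − 1 = 222 = 2 · 3 · 37.
Divisors of 222: 1, 2, 3, 6, 37, 74, 111, 222.
Compute 102^d (mod 223) for the divisors d until we hit 1:
102^1 ≡ 102 (mod 223)
102^2 ≡ 146 (mod 223)
102^3 ≡ 174 (mod 223)
102^6 ≡ 171 (mod 223)
102^37 ≡ 184 (mod 223)
102^74 ≡ 183 (mod 223)
102^111 ≡ 222 (mod 223)
102^222 ≡ 1 (mod 223) ✓
The smallest such exponent is 222, so the order of 102 is 222.

222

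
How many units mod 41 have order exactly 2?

1

φ(41) = 41 − 1 = 40 = 2^3 · 5.
(Z/41Z)^× is cyclic (|G| = 40); a cyclic group of order m has exactly φ(d) elements of each order d | m, and none otherwise.
2 | 40, and φ(2) = 2 − 1 = 1.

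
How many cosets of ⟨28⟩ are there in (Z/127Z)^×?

7

Since 28 ∈ (Z/127Z)^×, its order divides φ(127) = 127 − 1 = 126 = 2 · 3^2 · 7.
Divisors of 126: 1, 2, 3, 6, 7, 9, 14, 18, 21, 42, 63, 126.
Compute 28^d (mod 127) for the divisors d until we hit 1:
28^1 ≡ 28 (mod 127)
28^2 ≡ 22 (mod 127)
28^3 ≡ 108 (mod 127)
28^6 ≡ 107 (mod 127)
28^7 ≡ 75 (mod 127)
28^9 ≡ 126 (mod 127)
28^14 ≡ 37 (mod 127)
28^18 ≡ 1 (mod 127) ✓
So ord_127(28) = 18, hence |⟨28⟩| = 18.
The index is φ(127) / ord(28) = 126 / 18 = 7.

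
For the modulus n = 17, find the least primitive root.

3

φ(17) = 17 − 1 = 16 = 2^4.
g is a primitive root iff g^(16/q) ≢ 1 (mod 17) for each prime q ∈ {2}.
g = 2: 2^8 ≡ 1 — hits 1, so not a primitive root.
g = 3: 3^8 ≡ 16 — none is 1, so 3 is a primitive root.
The smallest primitive root modulo 17 is 3.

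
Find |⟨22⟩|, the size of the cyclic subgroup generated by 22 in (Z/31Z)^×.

30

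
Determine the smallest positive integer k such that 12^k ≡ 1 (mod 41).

ord(12) | φ(41) = 41 − 1 = 40 = 2^3 · 5.
Divisors of 40: 1, 2, 4, 5, 8, 10, 20, 40.
Check 12^d mod 41 for each divisor in increasing order:
12^1 ≡ 12
12^2 ≡ 21
12^4 ≡ 31
12^5 ≡ 3
12^8 ≡ 18
12^10 ≡ 9
12^20 ≡ 40
12^40 ≡ 1
So ord_41(12) = 40.

40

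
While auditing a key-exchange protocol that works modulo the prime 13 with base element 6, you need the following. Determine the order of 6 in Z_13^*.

12

By Lagrange's theorem, ord_13(6) divides φ(13) = 13 − 1 = 12 = 2^2 · 3.
Divisors of 12: 1, 2, 3, 4, 6, 12.
Evaluate successive powers at the divisors of 12:
6^1 ≡ 6 (mod 13)
6^2 ≡ 10 (mod 13)
6^3 ≡ 8 (mod 13)
6^4 ≡ 9 (mod 13)
6^6 ≡ 12 (mod 13)
6^12 ≡ 1 (mod 13) ✓
The smallest such exponent is 12, so the order of 6 is 12.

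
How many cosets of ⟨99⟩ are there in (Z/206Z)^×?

1

The order of 99 must divide φ(206) = φ(2)·φ(103) = 1·102 = 102 = 2 · 3 · 17.
Divisors of 102: 1, 2, 3, 6, 17, 34, 51, 102.
Check 99^d mod 206 for each divisor in increasing order:
99^1 ≡ 99 (mod 206)
99^2 ≡ 119 (mod 206)
99^3 ≡ 39 (mod 206)
99^6 ≡ 79 (mod 206)
99^17 ≡ 57 (mod 206)
99^34 ≡ 159 (mod 206)
99^51 ≡ 205 (mod 206)
99^102 ≡ 1 (mod 206) ✓
So ord_206(99) = 102, hence |⟨99⟩| = 102.
Index = |(Z/206Z)^×| / |⟨99⟩| = 102 / 102 = 1.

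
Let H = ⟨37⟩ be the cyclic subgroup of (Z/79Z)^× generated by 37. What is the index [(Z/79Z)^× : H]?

ord(37) | φ(79) = 79 − 1 = 78 = 2 · 3 · 13.
Divisors of 78: 1, 2, 3, 6, 13, 26, 39, 78.
Evaluate successive powers at the divisors of 78:
37^1 ≡ 37
37^2 ≡ 26
37^3 ≡ 14
37^6 ≡ 38
37^13 ≡ 24
37^26 ≡ 23
37^39 ≡ 78
37^78 ≡ 1
So ord_79(37) = 78, hence |⟨37⟩| = 78.
[(Z/79Z)^× : ⟨37⟩] = 78/78 = 1.

1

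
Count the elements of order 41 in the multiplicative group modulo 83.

40

φ(83) = 83 − 1 = 82 = 2 · 41.
(Z/83Z)^× is cyclic (|G| = 82); a cyclic group of order m has exactly φ(d) elements of each order d | m, and none otherwise.
41 | 82, and φ(41) = 41 − 1 = 40.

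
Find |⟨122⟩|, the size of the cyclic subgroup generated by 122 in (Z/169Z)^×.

52

The order of 122 must divide φ(169) = φ(13^2) = 13·(13−1) = 156 = 2^2 · 3 · 13.
Divisors of 156: 1, 2, 3, 4, 6, 12, 13, 26, 39, 52, 78, 156.
Test each divisor d:
122^1 ≡ 122 (mod 169)
122^2 ≡ 12 (mod 169)
122^3 ≡ 112 (mod 169)
122^4 ≡ 144 (mod 169)
122^6 ≡ 38 (mod 169)
122^12 ≡ 92 (mod 169)
122^13 ≡ 70 (mod 169)
122^26 ≡ 168 (mod 169)
122^39 ≡ 99 (mod 169)
122^52 ≡ 1 (mod 169) ✓
Hence ord(122) = 52.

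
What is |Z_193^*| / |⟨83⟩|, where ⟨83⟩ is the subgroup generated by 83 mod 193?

2

By Lagrange's theorem, ord_193(83) divides φ(193) = 193 − 1 = 192 = 2^6 · 3.
Divisors of 192: 1, 2, 3, 4, 6, 8, 12, 16, 24, 32, 48, 64, 96, 192.
Check 83^d mod 193 for each divisor in increasing order:
83^1 ≡ 83
83^2 ≡ 134
83^3 ≡ 121
83^4 ≡ 7
83^6 ≡ 166
83^8 ≡ 49
83^12 ≡ 150
83^16 ≡ 85
83^24 ≡ 112
83^32 ≡ 84
83^48 ≡ 192
83^64 ≡ 108
83^96 ≡ 1
So ord_193(83) = 96, hence |⟨83⟩| = 96.
Index = |(Z/193Z)^×| / |⟨83⟩| = 192 / 96 = 2.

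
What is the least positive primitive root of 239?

7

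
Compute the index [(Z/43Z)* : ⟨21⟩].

6

ord(21) | φ(43) = 43 − 1 = 42 = 2 · 3 · 7.
Divisors of 42: 1, 2, 3, 6, 7, 14, 21, 42.
Check 21^d mod 43 for each divisor in increasing order:
21^1 ≡ 21 (mod 43)
21^2 ≡ 11 (mod 43)
21^3 ≡ 16 (mod 43)
21^6 ≡ 41 (mod 43)
21^7 ≡ 1 (mod 43) ✓
The order of 21 is 7, so the subgroup it generates has 7 elements.
[(Z/43Z)^× : ⟨21⟩] = 42/7 = 6.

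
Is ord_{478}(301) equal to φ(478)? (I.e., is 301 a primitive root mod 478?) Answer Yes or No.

φ(478) = φ(2)·φ(239) = 1·238 = 238 = 2 · 7 · 17.
It suffices to check that the order of 301 is not a proper divisor of 238: compute 301^(238/q) for q ∈ {2, 7, 17}.
301^119 ≡ 1 (mod 478)  [q = 2: ≡ 1 ✗]
301^34 ≡ 337 (mod 478)  [q = 7: ≢ 1 ✓]
301^14 ≡ 367 (mod 478)  [q = 17: ≢ 1 ✓]
The check at q = 2 fails, so 301 generates a proper subgroup.

No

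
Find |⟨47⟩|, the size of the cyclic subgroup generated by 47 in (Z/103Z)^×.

6

ord(47) | φ(103) = 103 − 1 = 102 = 2 · 3 · 17.
Divisors of 102: 1, 2, 3, 6, 17, 34, 51, 102.
Test each divisor d:
47^1 ≡ 47
47^2 ≡ 46
47^3 ≡ 102
47^6 ≡ 1
So ord_103(47) = 6.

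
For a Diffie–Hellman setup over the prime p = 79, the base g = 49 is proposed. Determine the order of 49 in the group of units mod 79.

39

The order of 49 must divide φ(79) = 79 − 1 = 78 = 2 · 3 · 13.
Divisors of 78: 1, 2, 3, 6, 13, 26, 39, 78.
Evaluate successive powers at the divisors of 78:
49^1 ≡ 49
49^2 ≡ 31
49^3 ≡ 18
49^6 ≡ 8
49^13 ≡ 55
49^26 ≡ 23
49^39 ≡ 1
Hence ord(49) = 39.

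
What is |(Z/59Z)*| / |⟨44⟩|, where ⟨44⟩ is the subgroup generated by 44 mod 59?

1

Since 44 ∈ (Z/59Z)^×, its order divides φ(59) = 59 − 1 = 58 = 2 · 29.
Divisors of 58: 1, 2, 29, 58.
Evaluate successive powers at the divisors of 58:
44^1 ≡ 44
44^2 ≡ 48
44^29 ≡ 58
44^58 ≡ 1
So ord_59(44) = 58, hence |⟨44⟩| = 58.
The index is φ(59) / ord(44) = 58 / 58 = 1.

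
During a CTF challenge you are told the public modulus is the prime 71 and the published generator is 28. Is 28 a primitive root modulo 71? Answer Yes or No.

φ(71) = 71 − 1 = 70 = 2 · 5 · 7.
It suffices to check that the order of 28 is not a proper divisor of 70: compute 28^(70/q) for q ∈ {2, 5, 7}.
28^35 ≡ 70 (mod 71)  [q = 2: ≢ 1 ✓]
28^14 ≡ 57 (mod 71)  [q = 5: ≢ 1 ✓]
28^10 ≡ 30 (mod 71)  [q = 7: ≢ 1 ✓]
All checks pass, so 28 has order 70 and is a primitive root modulo 71.

Yes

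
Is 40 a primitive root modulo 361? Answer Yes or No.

Yes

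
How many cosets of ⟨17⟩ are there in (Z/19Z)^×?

2

By Lagrange's theorem, ord_19(17) divides φ(19) = 19 − 1 = 18 = 2 · 3^2.
Divisors of 18: 1, 2, 3, 6, 9, 18.
Test each divisor d:
17^1 ≡ 17 (mod 19)
17^2 ≡ 4 (mod 19)
17^3 ≡ 11 (mod 19)
17^6 ≡ 7 (mod 19)
17^9 ≡ 1 (mod 19) ✓
The order of 17 is 9, so the subgroup it generates has 9 elements.
Index = |(Z/19Z)^×| / |⟨17⟩| = 18 / 9 = 2.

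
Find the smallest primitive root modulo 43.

3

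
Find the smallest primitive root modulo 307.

5

φ(307) = 307 − 1 = 306 = 2 · 3^2 · 17.
g is a primitive root iff g^(306/q) ≢ 1 (mod 307) for each prime q ∈ {2, 3, 17}.
g = 2: 2^153 ≡ 306; 2^102 ≡ 1 — hits 1, so not a primitive root.
g = 3: 3^153 ≡ 306; 3^102 ≡ 1 — hits 1, so not a primitive root.
g = 4: 4^153 ≡ 1 — hits 1, so not a primitive root.
g = 5: 5^153 ≡ 306; 5^102 ≡ 289; 5^18 ≡ 81 — none is 1, so 5 is a primitive root.
Hence the least primitive root of 307 is 5.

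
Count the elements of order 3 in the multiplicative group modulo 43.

2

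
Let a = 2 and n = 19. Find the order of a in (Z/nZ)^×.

18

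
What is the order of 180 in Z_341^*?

ord(180) | φ(341) = φ(11·31) = (11−1)·(31−1) = 10·30 = 300 = 2^2 · 3 · 5^2.
Divisors of 300: 1, 2, 3, 4, 5, 6, 10, 12, 15, 20, 25, 30, 50, 60, 75, 100, 150, 300.
Check 180^d mod 341 for each divisor in increasing order:
180^1 ≡ 180
180^2 ≡ 5
180^3 ≡ 218
180^4 ≡ 25
180^5 ≡ 67
180^6 ≡ 125
180^10 ≡ 56
180^12 ≡ 280
180^15 ≡ 1
Therefore the multiplicative order of 180 modulo 341 is 15.

15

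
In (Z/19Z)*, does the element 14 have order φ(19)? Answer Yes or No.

Yes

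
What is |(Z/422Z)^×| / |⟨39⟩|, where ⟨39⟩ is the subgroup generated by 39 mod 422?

1

ord(39) | φ(422) = φ(2)·φ(211) = 1·210 = 210 = 2 · 3 · 5 · 7.
Divisors of 210: 1, 2, 3, 5, 6, 7, 10, 14, 15, 21, 30, 35, 42, 70, 105, 210.
Compute 39^d (mod 422) for the divisors d until we hit 1:
39^1 ≡ 39
39^2 ≡ 255
39^3 ≡ 239
39^5 ≡ 177
39^6 ≡ 151
39^7 ≡ 403
39^10 ≡ 101
39^14 ≡ 361
39^15 ≡ 153
39^21 ≡ 315
39^30 ≡ 199
39^35 ≡ 197
39^42 ≡ 55
39^70 ≡ 407
39^105 ≡ 421
39^210 ≡ 1
The order of 39 is 210, so the subgroup it generates has 210 elements.
The index is φ(422) / ord(39) = 210 / 210 = 1.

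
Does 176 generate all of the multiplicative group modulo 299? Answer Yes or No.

299 = 13 · 23 is a product of two distinct odd primes, so (Z/299Z)^× ≅ (Z/13Z)^× × (Z/23Z)^× is not cyclic.
No primitive root modulo 299 exists; in particular 176 is not one.

No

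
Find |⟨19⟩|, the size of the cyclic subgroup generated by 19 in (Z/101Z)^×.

25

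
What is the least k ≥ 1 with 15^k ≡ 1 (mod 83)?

Since 15 ∈ (Z/83Z)^×, its order divides φ(83) = 83 − 1 = 82 = 2 · 41.
Divisors of 82: 1, 2, 41, 82.
Evaluate successive powers at the divisors of 82:
15^1 ≡ 15 (mod 83)
15^2 ≡ 59 (mod 83)
15^41 ≡ 82 (mod 83)
15^82 ≡ 1 (mod 83) ✓
Therefore the multiplicative order of 15 modulo 83 is 82.

82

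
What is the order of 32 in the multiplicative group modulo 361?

ord(32) | φ(361) = φ(19^2) = 19·(19−1) = 342 = 2 · 3^2 · 19.
Divisors of 342: 1, 2, 3, 6, 9, 18, 19, 38, 57, 114, 171, 342.
Compute 32^d (mod 361) for the divisors d until we hit 1:
32^1 ≡ 32 (mod 361)
32^2 ≡ 302 (mod 361)
32^3 ≡ 278 (mod 361)
32^6 ≡ 30 (mod 361)
32^9 ≡ 37 (mod 361)
32^18 ≡ 286 (mod 361)
32^19 ≡ 127 (mod 361)
32^38 ≡ 245 (mod 361)
32^57 ≡ 69 (mod 361)
32^114 ≡ 68 (mod 361)
32^171 ≡ 360 (mod 361)
32^342 ≡ 1 (mod 361) ✓
Therefore the multiplicative order of 32 modulo 361 is 342.

342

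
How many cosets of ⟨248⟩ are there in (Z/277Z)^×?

4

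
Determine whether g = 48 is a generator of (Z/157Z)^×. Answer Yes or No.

No

φ(157) = 157 − 1 = 156 = 2^2 · 3 · 13.
It suffices to check that the order of 48 is not a proper divisor of 156: compute 48^(156/q) for q ∈ {2, 3, 13}.
48^78 ≡ 1 (mod 157)  [q = 2: ≡ 1 ✗]
48^52 ≡ 12 (mod 157)  [q = 3: ≢ 1 ✓]
48^12 ≡ 39 (mod 157)  [q = 13: ≢ 1 ✓]
Since 48^78 ≡ 1, the order of 48 divides 78 < 156, so 48 is not a primitive root.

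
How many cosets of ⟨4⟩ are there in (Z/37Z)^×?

2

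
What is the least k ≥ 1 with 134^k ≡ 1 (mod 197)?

Since 134 ∈ (Z/197Z)^×, its order divides φ(197) = 197 − 1 = 196 = 2^2 · 7^2.
Divisors of 196: 1, 2, 4, 7, 14, 28, 49, 98, 196.
Test each divisor d:
134^1 ≡ 134
134^2 ≡ 29
134^4 ≡ 53
134^7 ≡ 93
134^14 ≡ 178
134^28 ≡ 164
134^49 ≡ 196
134^98 ≡ 1
Hence ord(134) = 98.

98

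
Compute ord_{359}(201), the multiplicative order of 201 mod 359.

358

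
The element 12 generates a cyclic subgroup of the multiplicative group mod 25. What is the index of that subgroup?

1

The order of 12 must divide φ(25) = φ(5^2) = 5·(5−1) = 20 = 2^2 · 5.
Divisors of 20: 1, 2, 4, 5, 10, 20.
Check 12^d mod 25 for each divisor in increasing order:
12^1 ≡ 12 (mod 25)
12^2 ≡ 19 (mod 25)
12^4 ≡ 11 (mod 25)
12^5 ≡ 7 (mod 25)
12^10 ≡ 24 (mod 25)
12^20 ≡ 1 (mod 25) ✓
So ord_25(12) = 20, hence |⟨12⟩| = 20.
[(Z/25Z)^× : ⟨12⟩] = 20/20 = 1.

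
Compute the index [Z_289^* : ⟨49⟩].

2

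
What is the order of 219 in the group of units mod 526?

262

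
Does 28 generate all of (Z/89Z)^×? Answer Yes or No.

Yes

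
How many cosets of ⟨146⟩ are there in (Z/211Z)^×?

3

Since 146 ∈ (Z/211Z)^×, its order divides φ(211) = 211 − 1 = 210 = 2 · 3 · 5 · 7.
Divisors of 210: 1, 2, 3, 5, 6, 7, 10, 14, 15, 21, 30, 35, 42, 70, 105, 210.
Test each divisor d:
146^1 ≡ 146 (mod 211)
146^2 ≡ 5 (mod 211)
146^3 ≡ 97 (mod 211)
146^5 ≡ 63 (mod 211)
146^6 ≡ 125 (mod 211)
146^7 ≡ 104 (mod 211)
146^10 ≡ 171 (mod 211)
146^14 ≡ 55 (mod 211)
146^15 ≡ 12 (mod 211)
146^21 ≡ 23 (mod 211)
146^30 ≡ 144 (mod 211)
146^35 ≡ 210 (mod 211)
146^42 ≡ 107 (mod 211)
146^70 ≡ 1 (mod 211) ✓
The order of 146 is 70, so the subgroup it generates has 70 elements.
Index = |(Z/211Z)^×| / |⟨146⟩| = 210 / 70 = 3.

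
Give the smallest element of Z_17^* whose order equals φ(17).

3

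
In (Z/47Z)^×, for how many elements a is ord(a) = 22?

0

φ(47) = 47 − 1 = 46 = 2 · 23.
Since (Z/47Z)^× is cyclic of order 46, the number of elements of order d is φ(d) when d | 46 and 0 otherwise.
22 does not divide 46, so no element of (Z/47Z)^× has order 22.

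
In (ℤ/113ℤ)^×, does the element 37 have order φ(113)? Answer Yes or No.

Yes

φ(113) = 113 − 1 = 112 = 2^4 · 7.
It suffices to check that the order of 37 is not a proper divisor of 112: compute 37^(112/q) for q ∈ {2, 7}.
37^56 ≡ 112 (mod 113)  [q = 2: ≢ 1 ✓]
37^16 ≡ 106 (mod 113)  [q = 7: ≢ 1 ✓]
Every test exponent gives a nontrivial residue, hence 37 generates the full group.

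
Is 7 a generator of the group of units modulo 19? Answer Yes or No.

No

φ(19) = 19 − 1 = 18 = 2 · 3^2.
An element g generates (Z/19Z)^× iff g^(18/q) ≢ 1 (mod 19) for each prime q ∈ {2, 3}.
7^9 ≡ 1 (mod 19)  [q = 2: ≡ 1 ✗]
7^6 ≡ 1 (mod 19)  [q = 3: ≡ 1 ✗]
7^9 ≡ 1 shows ord(7) | 9, strictly less than φ(19); not a primitive root.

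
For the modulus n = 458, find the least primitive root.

7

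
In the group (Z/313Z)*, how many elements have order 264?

φ(313) = 313 − 1 = 312 = 2^3 · 3 · 13.
(Z/313Z)^× is cyclic (|G| = 312); a cyclic group of order m has exactly φ(d) elements of each order d | m, and none otherwise.
Since 264 ∤ 312, the count is 0.

0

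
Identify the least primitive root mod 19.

2

φ(19) = 19 − 1 = 18 = 2 · 3^2.
g is a primitive root iff g^(18/q) ≢ 1 (mod 19) for each prime q ∈ {2, 3}.
g = 2: 2^9 ≡ 18; 2^6 ≡ 7 — none is 1, so 2 is a primitive root.
Hence the least primitive root of 19 is 2.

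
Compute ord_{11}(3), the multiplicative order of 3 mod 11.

5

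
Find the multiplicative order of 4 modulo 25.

Since 4 ∈ (Z/25Z)^×, its order divides φ(25) = φ(5^2) = 5·(5−1) = 20 = 2^2 · 5.
Divisors of 20: 1, 2, 4, 5, 10, 20.
Compute 4^d (mod 25) for the divisors d until we hit 1:
4^1 ≡ 4 (mod 25)
4^2 ≡ 16 (mod 25)
4^4 ≡ 6 (mod 25)
4^5 ≡ 24 (mod 25)
4^10 ≡ 1 (mod 25) ✓
Therefore the multiplicative order of 4 modulo 25 is 10.

10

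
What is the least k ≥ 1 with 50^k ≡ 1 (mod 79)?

39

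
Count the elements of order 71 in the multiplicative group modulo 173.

0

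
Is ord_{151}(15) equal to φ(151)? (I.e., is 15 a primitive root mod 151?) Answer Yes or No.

φ(151) = 151 − 1 = 150 = 2 · 3 · 5^2.
15 is a primitive root mod 151 iff 15^(φ(151)/q) ≢ 1 for every prime q | φ(151), i.e. q ∈ {2, 3, 5}.
15^75 ≡ 150 (mod 151)  [q = 2: ≢ 1 ✓]
15^50 ≡ 32 (mod 151)  [q = 3: ≢ 1 ✓]
15^30 ≡ 19 (mod 151)  [q = 5: ≢ 1 ✓]
Every test exponent gives a nontrivial residue, hence 15 generates the full group.

Yes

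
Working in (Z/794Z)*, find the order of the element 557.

The order of 557 must divide φ(794) = φ(2)·φ(397) = 1·396 = 396 = 2^2 · 3^2 · 11.
Divisors of 396: 1, 2, 3, 4, 6, 9, 11, 12, 18, 22, 33, 36, 44, 66, 99, 132, 198, 396.
Test each divisor d:
557^1 ≡ 557
557^2 ≡ 589
557^3 ≡ 151
557^4 ≡ 737
557^6 ≡ 569
557^9 ≡ 167
557^11 ≡ 701
557^12 ≡ 603
557^18 ≡ 99
557^22 ≡ 709
557^33 ≡ 759
557^36 ≡ 273
557^44 ≡ 79
557^66 ≡ 431
557^99 ≡ 1
Therefore the multiplicative order of 557 modulo 794 is 99.

99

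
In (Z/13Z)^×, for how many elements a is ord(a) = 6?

2

φ(13) = 13 − 1 = 12 = 2^2 · 3.
(Z/13Z)^× is cyclic (|G| = 12); a cyclic group of order m has exactly φ(d) elements of each order d | m, and none otherwise.
6 = 2 · 3 divides 12, and φ(6) = 2.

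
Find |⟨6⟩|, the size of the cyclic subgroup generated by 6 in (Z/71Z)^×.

ord(6) | φ(71) = 71 − 1 = 70 = 2 · 5 · 7.
Divisors of 70: 1, 2, 5, 7, 10, 14, 35, 70.
Test each divisor d:
6^1 ≡ 6 (mod 71)
6^2 ≡ 36 (mod 71)
6^5 ≡ 37 (mod 71)
6^7 ≡ 54 (mod 71)
6^10 ≡ 20 (mod 71)
6^14 ≡ 5 (mod 71)
6^35 ≡ 1 (mod 71) ✓
Therefore the multiplicative order of 6 modulo 71 is 35.

35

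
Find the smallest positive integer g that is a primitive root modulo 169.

φ(169) = φ(13^2) = 13·(13−1) = 156 = 2^2 · 3 · 13.
g is a primitive root iff g^(156/q) ≢ 1 (mod 169) for each prime q ∈ {2, 3, 13}.
g = 2: 2^78 ≡ 168; 2^52 ≡ 146; 2^12 ≡ 40 — none is 1, so 2 is a primitive root.
So 2 is the smallest generator of (Z/169Z)^×.

2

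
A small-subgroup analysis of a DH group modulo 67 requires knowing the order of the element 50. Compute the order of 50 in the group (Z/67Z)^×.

The order of 50 must divide φ(67) = 67 − 1 = 66 = 2 · 3 · 11.
Divisors of 66: 1, 2, 3, 6, 11, 22, 33, 66.
Evaluate successive powers at the divisors of 66:
50^1 ≡ 50 (mod 67)
50^2 ≡ 21 (mod 67)
50^3 ≡ 45 (mod 67)
50^6 ≡ 15 (mod 67)
50^11 ≡ 38 (mod 67)
50^22 ≡ 37 (mod 67)
50^33 ≡ 66 (mod 67)
50^66 ≡ 1 (mod 67) ✓
Therefore the multiplicative order of 50 modulo 67 is 66.

66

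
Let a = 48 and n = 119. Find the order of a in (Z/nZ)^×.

ord(48) | φ(119) = φ(7·17) = (7−1)·(17−1) = 6·16 = 96 = 2^5 · 3.
Divisors of 96: 1, 2, 3, 4, 6, 8, 12, 16, 24, 32, 48, 96.
Test each divisor d:
48^1 ≡ 48
48^2 ≡ 43
48^3 ≡ 41
48^4 ≡ 64
48^6 ≡ 15
48^8 ≡ 50
48^12 ≡ 106
48^16 ≡ 1
Therefore the multiplicative order of 48 modulo 119 is 16.

16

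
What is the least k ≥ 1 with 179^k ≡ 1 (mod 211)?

21

ord(179) | φ(211) = 211 − 1 = 210 = 2 · 3 · 5 · 7.
Divisors of 210: 1, 2, 3, 5, 6, 7, 10, 14, 15, 21, 30, 35, 42, 70, 105, 210.
Check 179^d mod 211 for each divisor in increasing order:
179^1 ≡ 179 (mod 211)
179^2 ≡ 180 (mod 211)
179^3 ≡ 148 (mod 211)
179^5 ≡ 54 (mod 211)
179^6 ≡ 171 (mod 211)
179^7 ≡ 14 (mod 211)
179^10 ≡ 173 (mod 211)
179^14 ≡ 196 (mod 211)
179^15 ≡ 58 (mod 211)
179^21 ≡ 1 (mod 211) ✓
The smallest such exponent is 21, so the order of 179 is 21.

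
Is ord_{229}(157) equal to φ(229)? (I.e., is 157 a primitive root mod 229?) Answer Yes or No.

Yes

φ(229) = 229 − 1 = 228 = 2^2 · 3 · 19.
Test 157^(228/q) mod 229 for each prime factor q of 228:
157^114 ≡ 228 (mod 229)  [q = 2: ≢ 1 ✓]
157^76 ≡ 94 (mod 229)  [q = 3: ≢ 1 ✓]
157^12 ≡ 218 (mod 229)  [q = 19: ≢ 1 ✓]
None equal 1, so ord_229(157) = 228: 157 is a primitive root.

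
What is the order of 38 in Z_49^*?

42

By Lagrange's theorem, ord_49(38) divides φ(49) = φ(7^2) = 7·(7−1) = 42 = 2 · 3 · 7.
Divisors of 42: 1, 2, 3, 6, 7, 14, 21, 42.
Test each divisor d:
38^1 ≡ 38
38^2 ≡ 23
38^3 ≡ 41
38^6 ≡ 15
38^7 ≡ 31
38^14 ≡ 30
38^21 ≡ 48
38^42 ≡ 1
The smallest such exponent is 42, so the order of 38 is 42.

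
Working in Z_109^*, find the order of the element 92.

Since 92 ∈ (Z/109Z)^×, its order divides φ(109) = 109 − 1 = 108 = 2^2 · 3^3.
Divisors of 108: 1, 2, 3, 4, 6, 9, 12, 18, 27, 36, 54, 108.
Evaluate successive powers at the divisors of 108:
92^1 ≡ 92 (mod 109)
92^2 ≡ 71 (mod 109)
92^3 ≡ 101 (mod 109)
92^4 ≡ 27 (mod 109)
92^6 ≡ 64 (mod 109)
92^9 ≡ 33 (mod 109)
92^12 ≡ 63 (mod 109)
92^18 ≡ 108 (mod 109)
92^27 ≡ 76 (mod 109)
92^36 ≡ 1 (mod 109) ✓
So ord_109(92) = 36.

36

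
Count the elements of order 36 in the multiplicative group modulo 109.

12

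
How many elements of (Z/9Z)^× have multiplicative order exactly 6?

φ(9) = φ(3^2) = 3·(3−1) = 6 = 2 · 3.
In a cyclic group of order 6, there are φ(d) elements of order d for each divisor d of 6, and zero for non-divisors.
6 = 2 · 3 divides 6, and φ(6) = 2.

2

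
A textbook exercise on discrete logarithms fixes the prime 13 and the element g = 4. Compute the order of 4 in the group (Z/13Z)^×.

6

Since 4 ∈ (Z/13Z)^×, its order divides φ(13) = 13 − 1 = 12 = 2^2 · 3.
Divisors of 12: 1, 2, 3, 4, 6, 12.
Compute 4^d (mod 13) for the divisors d until we hit 1:
4^1 ≡ 4 (mod 13)
4^2 ≡ 3 (mod 13)
4^3 ≡ 12 (mod 13)
4^4 ≡ 9 (mod 13)
4^6 ≡ 1 (mod 13) ✓
So ord_13(4) = 6.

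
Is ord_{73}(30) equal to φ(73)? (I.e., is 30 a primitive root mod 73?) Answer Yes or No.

φ(73) = 73 − 1 = 72 = 2^3 · 3^2.
An element g generates (Z/73Z)^× iff g^(72/q) ≢ 1 (mod 73) for each prime q ∈ {2, 3}.
30^36 ≡ 72 (mod 73)  [q = 2: ≢ 1 ✓]
30^24 ≡ 1 (mod 73)  [q = 3: ≡ 1 ✗]
The check at q = 3 fails, so 30 generates a proper subgroup.

No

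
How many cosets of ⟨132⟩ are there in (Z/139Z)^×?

1

The order of 132 must divide φ(139) = 139 − 1 = 138 = 2 · 3 · 23.
Divisors of 138: 1, 2, 3, 6, 23, 46, 69, 138.
Evaluate successive powers at the divisors of 138:
132^1 ≡ 132 (mod 139)
132^2 ≡ 49 (mod 139)
132^3 ≡ 74 (mod 139)
132^6 ≡ 55 (mod 139)
132^23 ≡ 43 (mod 139)
132^46 ≡ 42 (mod 139)
132^69 ≡ 138 (mod 139)
132^138 ≡ 1 (mod 139) ✓
The order of 132 is 138, so the subgroup it generates has 138 elements.
Index = |(Z/139Z)^×| / |⟨132⟩| = 138 / 138 = 1.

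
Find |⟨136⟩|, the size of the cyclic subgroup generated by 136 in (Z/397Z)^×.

66

The order of 136 must divide φ(397) = 397 − 1 = 396 = 2^2 · 3^2 · 11.
Divisors of 396: 1, 2, 3, 4, 6, 9, 11, 12, 18, 22, 33, 36, 44, 66, 99, 132, 198, 396.
Check 136^d mod 397 for each divisor in increasing order:
136^1 ≡ 136 (mod 397)
136^2 ≡ 234 (mod 397)
136^3 ≡ 64 (mod 397)
136^4 ≡ 367 (mod 397)
136^6 ≡ 126 (mod 397)
136^9 ≡ 124 (mod 397)
136^11 ≡ 35 (mod 397)
136^12 ≡ 393 (mod 397)
136^18 ≡ 290 (mod 397)
136^22 ≡ 34 (mod 397)
136^33 ≡ 396 (mod 397)
136^36 ≡ 333 (mod 397)
136^44 ≡ 362 (mod 397)
136^66 ≡ 1 (mod 397) ✓
Therefore the multiplicative order of 136 modulo 397 is 66.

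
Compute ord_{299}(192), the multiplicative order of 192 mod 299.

66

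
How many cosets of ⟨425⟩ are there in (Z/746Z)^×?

4

Since 425 ∈ (Z/746Z)^×, its order divides φ(746) = φ(2)·φ(373) = 1·372 = 372 = 2^2 · 3 · 31.
Divisors of 372: 1, 2, 3, 4, 6, 12, 31, 62, 93, 124, 186, 372.
Test each divisor d:
425^1 ≡ 425
425^2 ≡ 93
425^3 ≡ 733
425^4 ≡ 443
425^6 ≡ 169
425^12 ≡ 213
425^31 ≡ 461
425^62 ≡ 657
425^93 ≡ 1
The order of 425 is 93, so the subgroup it generates has 93 elements.
The index is φ(746) / ord(425) = 372 / 93 = 4.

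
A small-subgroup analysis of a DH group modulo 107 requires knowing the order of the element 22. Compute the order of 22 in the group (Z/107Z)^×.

106

ord(22) | φ(107) = 107 − 1 = 106 = 2 · 53.
Divisors of 106: 1, 2, 53, 106.
Evaluate successive powers at the divisors of 106:
22^1 ≡ 22 (mod 107)
22^2 ≡ 56 (mod 107)
22^53 ≡ 106 (mod 107)
22^106 ≡ 1 (mod 107) ✓
Therefore the multiplicative order of 22 modulo 107 is 106.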